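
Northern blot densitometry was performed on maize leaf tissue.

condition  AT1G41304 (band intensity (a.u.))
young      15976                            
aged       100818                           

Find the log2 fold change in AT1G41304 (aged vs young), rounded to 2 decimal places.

Fold change = 100818 / 15976 = 6.3106
log2(6.3106) = 2.658

2.66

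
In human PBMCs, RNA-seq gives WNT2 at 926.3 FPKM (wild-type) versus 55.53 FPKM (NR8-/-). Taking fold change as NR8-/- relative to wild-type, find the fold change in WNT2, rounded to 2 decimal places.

0.06

Fold change = 55.53 / 926.3 = 0.060
WNT2 is downregulated.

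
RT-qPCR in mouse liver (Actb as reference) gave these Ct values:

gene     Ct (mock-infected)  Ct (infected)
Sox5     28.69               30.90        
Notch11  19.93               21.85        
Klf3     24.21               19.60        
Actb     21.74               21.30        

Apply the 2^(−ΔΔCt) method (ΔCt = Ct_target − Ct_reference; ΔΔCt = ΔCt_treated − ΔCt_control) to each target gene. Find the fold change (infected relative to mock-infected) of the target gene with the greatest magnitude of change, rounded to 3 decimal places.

18.001

Sox5: ΔΔCt = (30.90−21.30) − (28.69−21.74) = 9.60 − 6.95 = 2.65; fold change = 2^-2.65 = 0.159
Notch11: ΔΔCt = (21.85−21.30) − (19.93−21.74) = 0.55 − (-1.81) = 2.36; fold change = 2^-2.36 = 0.195
Klf3: ΔΔCt = (19.60−21.30) − (24.21−21.74) = -1.70 − 2.47 = -4.17; fold change = 2^4.17 = 18.001
Klf3 has the largest |ΔΔCt| = 4.17.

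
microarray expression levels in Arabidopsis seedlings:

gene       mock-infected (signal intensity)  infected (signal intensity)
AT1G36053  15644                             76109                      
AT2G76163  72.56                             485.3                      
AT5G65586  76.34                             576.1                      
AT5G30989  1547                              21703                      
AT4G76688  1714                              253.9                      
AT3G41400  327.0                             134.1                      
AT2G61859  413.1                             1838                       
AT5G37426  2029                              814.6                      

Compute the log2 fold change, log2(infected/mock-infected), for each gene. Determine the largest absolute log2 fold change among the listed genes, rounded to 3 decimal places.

log2(76109/15644) = 2.282  (AT1G36053)
log2(485.3/72.56) = 2.742  (AT2G76163)
log2(576.1/76.34) = 2.916  (AT5G65586)
log2(21703/1547) = 3.810  (AT5G30989)
log2(253.9/1714) = -2.755  (AT4G76688)
log2(134.1/327.0) = -1.286  (AT3G41400)
log2(1838/413.1) = 2.154  (AT2G61859)
log2(814.6/2029) = -1.317  (AT5G37426)
The largest magnitude belongs to AT5G30989.

3.810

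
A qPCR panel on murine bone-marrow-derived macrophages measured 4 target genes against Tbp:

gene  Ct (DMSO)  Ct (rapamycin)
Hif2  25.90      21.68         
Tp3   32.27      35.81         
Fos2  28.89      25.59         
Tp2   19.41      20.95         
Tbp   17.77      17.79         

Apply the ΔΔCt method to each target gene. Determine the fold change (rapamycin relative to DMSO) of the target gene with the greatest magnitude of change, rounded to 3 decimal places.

Hif2: ΔΔCt = (21.68−17.79) − (25.90−17.77) = 3.89 − 8.13 = -4.24; fold change = 2^4.24 = 18.896
Tp3: ΔΔCt = (35.81−17.79) − (32.27−17.77) = 18.02 − 14.50 = 3.52; fold change = 2^-3.52 = 0.087
Fos2: ΔΔCt = (25.59−17.79) − (28.89−17.77) = 7.80 − 11.12 = -3.32; fold change = 2^3.32 = 9.987
Tp2: ΔΔCt = (20.95−17.79) − (19.41−17.77) = 3.16 − 1.64 = 1.52; fold change = 2^-1.52 = 0.349
Hif2 has the largest |ΔΔCt| = 4.24.

18.896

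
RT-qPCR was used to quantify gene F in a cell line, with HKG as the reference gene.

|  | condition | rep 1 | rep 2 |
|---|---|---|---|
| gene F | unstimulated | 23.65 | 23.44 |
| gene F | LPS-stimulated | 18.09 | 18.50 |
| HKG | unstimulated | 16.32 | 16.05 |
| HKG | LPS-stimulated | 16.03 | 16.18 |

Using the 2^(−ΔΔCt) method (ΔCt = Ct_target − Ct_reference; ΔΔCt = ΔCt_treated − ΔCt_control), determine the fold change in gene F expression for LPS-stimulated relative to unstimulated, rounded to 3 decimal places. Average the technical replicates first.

36.002

Mean Ct: gene F unstimulated 23.545; gene F LPS-stimulated 18.295; HKG unstimulated 16.185; HKG LPS-stimulated 16.105
ΔCt(unstimulated) = 23.545 − 16.185 = 7.360
ΔCt(LPS-stimulated) = 18.295 − 16.105 = 2.190
ΔΔCt = 2.190 − 7.360 = -5.170
Fold change = 2^(−(-5.170)) = 2^5.170 = 36.0019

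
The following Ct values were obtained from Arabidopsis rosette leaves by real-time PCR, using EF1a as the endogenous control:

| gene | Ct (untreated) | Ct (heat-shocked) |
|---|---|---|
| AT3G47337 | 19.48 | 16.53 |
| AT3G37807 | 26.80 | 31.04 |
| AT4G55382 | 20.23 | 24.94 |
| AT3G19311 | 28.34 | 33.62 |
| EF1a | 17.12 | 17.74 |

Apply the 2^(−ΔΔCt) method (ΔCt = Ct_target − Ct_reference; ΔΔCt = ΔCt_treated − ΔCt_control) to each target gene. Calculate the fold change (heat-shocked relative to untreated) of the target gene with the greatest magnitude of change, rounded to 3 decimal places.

0.040

AT3G47337: ΔΔCt = (16.53−17.74) − (19.48−17.12) = -1.21 − 2.36 = -3.57; fold change = 2^3.57 = 11.876
AT3G37807: ΔΔCt = (31.04−17.74) − (26.80−17.12) = 13.30 − 9.68 = 3.62; fold change = 2^-3.62 = 0.081
AT4G55382: ΔΔCt = (24.94−17.74) − (20.23−17.12) = 7.20 − 3.11 = 4.09; fold change = 2^-4.09 = 0.059
AT3G19311: ΔΔCt = (33.62−17.74) − (28.34−17.12) = 15.88 − 11.22 = 4.66; fold change = 2^-4.66 = 0.040
AT3G19311 has the largest |ΔΔCt| = 4.66.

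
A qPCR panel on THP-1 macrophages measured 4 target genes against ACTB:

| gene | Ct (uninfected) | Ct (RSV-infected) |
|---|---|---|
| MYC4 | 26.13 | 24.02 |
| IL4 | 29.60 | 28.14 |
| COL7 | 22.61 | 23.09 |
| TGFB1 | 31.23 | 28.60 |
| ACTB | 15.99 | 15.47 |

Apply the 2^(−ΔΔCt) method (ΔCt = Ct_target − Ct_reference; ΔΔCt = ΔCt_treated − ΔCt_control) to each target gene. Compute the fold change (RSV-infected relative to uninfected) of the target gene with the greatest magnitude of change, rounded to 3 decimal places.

MYC4: ΔΔCt = (24.02−15.47) − (26.13−15.99) = 8.55 − 10.14 = -1.59; fold change = 2^1.59 = 3.010
IL4: ΔΔCt = (28.14−15.47) − (29.60−15.99) = 12.67 − 13.61 = -0.94; fold change = 2^0.94 = 1.919
COL7: ΔΔCt = (23.09−15.47) − (22.61−15.99) = 7.62 − 6.62 = 1.00; fold change = 2^-1.00 = 0.500
TGFB1: ΔΔCt = (28.60−15.47) − (31.23−15.99) = 13.13 − 15.24 = -2.11; fold change = 2^2.11 = 4.317
TGFB1 has the largest |ΔΔCt| = 2.11.

4.317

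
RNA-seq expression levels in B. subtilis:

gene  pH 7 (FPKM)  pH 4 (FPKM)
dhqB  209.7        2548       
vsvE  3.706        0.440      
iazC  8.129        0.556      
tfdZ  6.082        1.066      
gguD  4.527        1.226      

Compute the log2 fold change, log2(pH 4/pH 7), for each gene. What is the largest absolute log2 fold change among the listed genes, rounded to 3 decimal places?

log2(2548/209.7) = 3.603  (dhqB)
log2(0.440/3.706) = -3.074  (vsvE)
log2(0.556/8.129) = -3.870  (iazC)
log2(1.066/6.082) = -2.512  (tfdZ)
log2(1.226/4.527) = -1.885  (gguD)
The largest magnitude belongs to iazC.

3.870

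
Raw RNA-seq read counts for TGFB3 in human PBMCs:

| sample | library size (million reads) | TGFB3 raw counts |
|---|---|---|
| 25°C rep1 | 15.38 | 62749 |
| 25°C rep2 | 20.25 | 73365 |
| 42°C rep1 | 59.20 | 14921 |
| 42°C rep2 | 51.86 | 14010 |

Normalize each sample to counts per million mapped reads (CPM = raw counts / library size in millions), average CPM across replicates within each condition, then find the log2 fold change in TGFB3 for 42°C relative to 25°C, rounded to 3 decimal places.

-3.883

CPM(25°C rep1) = 62749 / 15.38 = 4079.9090
CPM(25°C rep2) = 73365 / 20.25 = 3622.9630
CPM(42°C rep1) = 14921 / 59.20 = 252.0439
CPM(42°C rep2) = 14010 / 51.86 = 270.1504
mean CPM(25°C) = 3851.4360; mean CPM(42°C) = 261.0972
Fold change = 261.0972 / 3851.4360 = 0.06779
log2(0.06779) = -3.8827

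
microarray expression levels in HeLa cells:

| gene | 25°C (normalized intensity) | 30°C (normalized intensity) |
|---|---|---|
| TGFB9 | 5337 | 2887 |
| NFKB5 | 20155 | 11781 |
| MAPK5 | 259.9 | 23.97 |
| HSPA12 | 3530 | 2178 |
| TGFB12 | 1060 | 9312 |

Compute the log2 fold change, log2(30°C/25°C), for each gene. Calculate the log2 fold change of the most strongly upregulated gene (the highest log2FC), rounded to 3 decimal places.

log2(2887/5337) = -0.886  (TGFB9)
log2(11781/20155) = -0.775  (NFKB5)
log2(23.97/259.9) = -3.439  (MAPK5)
log2(2178/3530) = -0.697  (HSPA12)
log2(9312/1060) = 3.135  (TGFB12)
TGFB12 is most strongly upregulated.

3.135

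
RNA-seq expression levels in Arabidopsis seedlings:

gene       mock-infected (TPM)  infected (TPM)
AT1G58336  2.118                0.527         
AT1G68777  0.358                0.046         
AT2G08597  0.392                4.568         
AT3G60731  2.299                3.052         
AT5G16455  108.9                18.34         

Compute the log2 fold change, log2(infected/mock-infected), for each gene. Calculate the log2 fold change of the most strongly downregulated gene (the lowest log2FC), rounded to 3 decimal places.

log2(0.527/2.118) = -2.007  (AT1G58336)
log2(0.046/0.358) = -2.960  (AT1G68777)
log2(4.568/0.392) = 3.543  (AT2G08597)
log2(3.052/2.299) = 0.409  (AT3G60731)
log2(18.34/108.9) = -2.570  (AT5G16455)
AT1G68777 is most strongly downregulated.

-2.960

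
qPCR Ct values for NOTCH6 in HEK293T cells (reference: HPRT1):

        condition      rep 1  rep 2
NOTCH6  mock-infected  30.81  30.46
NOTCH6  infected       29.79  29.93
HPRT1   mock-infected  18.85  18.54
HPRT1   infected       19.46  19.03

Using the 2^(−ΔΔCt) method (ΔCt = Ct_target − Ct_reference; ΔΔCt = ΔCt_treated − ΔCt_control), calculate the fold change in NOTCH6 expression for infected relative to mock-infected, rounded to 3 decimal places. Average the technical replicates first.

Mean Ct: NOTCH6 mock-infected 30.635; NOTCH6 infected 29.860; HPRT1 mock-infected 18.695; HPRT1 infected 19.245
ΔCt(mock-infected) = 30.635 − 18.695 = 11.940
ΔCt(infected) = 29.860 − 19.245 = 10.615
ΔΔCt = 10.615 − 11.940 = -1.325
Fold change = 2^(−(-1.325)) = 2^1.325 = 2.5053

2.505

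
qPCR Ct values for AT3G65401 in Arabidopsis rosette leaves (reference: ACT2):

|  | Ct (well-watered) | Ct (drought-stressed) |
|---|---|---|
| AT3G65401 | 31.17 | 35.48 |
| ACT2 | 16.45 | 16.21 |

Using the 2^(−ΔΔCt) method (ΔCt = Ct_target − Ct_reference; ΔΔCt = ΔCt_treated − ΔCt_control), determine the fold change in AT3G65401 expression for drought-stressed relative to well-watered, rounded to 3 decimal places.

0.043

ΔCt(well-watered) = 31.170 − 16.450 = 14.720
ΔCt(drought-stressed) = 35.480 − 16.210 = 19.270
ΔΔCt = 19.270 − 14.720 = 4.550
Fold change = 2^(−4.550) = 0.0427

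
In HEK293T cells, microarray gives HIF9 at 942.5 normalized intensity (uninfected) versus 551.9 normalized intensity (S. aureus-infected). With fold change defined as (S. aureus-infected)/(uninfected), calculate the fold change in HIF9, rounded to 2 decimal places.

0.59

Fold change = 551.9 / 942.5 = 0.586
HIF9 is downregulated.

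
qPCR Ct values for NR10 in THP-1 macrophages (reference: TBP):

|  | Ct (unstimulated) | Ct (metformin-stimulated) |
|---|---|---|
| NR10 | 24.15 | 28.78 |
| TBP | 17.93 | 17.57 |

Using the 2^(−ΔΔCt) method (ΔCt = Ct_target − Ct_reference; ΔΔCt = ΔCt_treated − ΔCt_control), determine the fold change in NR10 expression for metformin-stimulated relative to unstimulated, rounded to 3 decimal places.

0.031

ΔCt(unstimulated) = 24.150 − 17.930 = 6.220
ΔCt(metformin-stimulated) = 28.780 − 17.570 = 11.210
ΔΔCt = 11.210 − 6.220 = 4.990
Fold change = 2^(−4.990) = 0.0315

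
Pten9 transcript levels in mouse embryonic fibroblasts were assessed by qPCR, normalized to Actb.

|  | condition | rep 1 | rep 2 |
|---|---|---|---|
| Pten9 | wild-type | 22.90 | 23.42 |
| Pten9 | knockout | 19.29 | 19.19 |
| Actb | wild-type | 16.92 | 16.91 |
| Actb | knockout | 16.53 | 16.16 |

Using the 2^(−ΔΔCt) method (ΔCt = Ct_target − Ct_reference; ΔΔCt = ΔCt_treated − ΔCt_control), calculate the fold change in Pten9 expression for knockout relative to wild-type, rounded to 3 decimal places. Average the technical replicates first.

10.196

Mean Ct: Pten9 wild-type 23.160; Pten9 knockout 19.240; Actb wild-type 16.915; Actb knockout 16.345
ΔCt(wild-type) = 23.160 − 16.915 = 6.245
ΔCt(knockout) = 19.240 − 16.345 = 2.895
ΔΔCt = 2.895 − 6.245 = -3.350
Fold change = 2^(−(-3.350)) = 2^3.350 = 10.1965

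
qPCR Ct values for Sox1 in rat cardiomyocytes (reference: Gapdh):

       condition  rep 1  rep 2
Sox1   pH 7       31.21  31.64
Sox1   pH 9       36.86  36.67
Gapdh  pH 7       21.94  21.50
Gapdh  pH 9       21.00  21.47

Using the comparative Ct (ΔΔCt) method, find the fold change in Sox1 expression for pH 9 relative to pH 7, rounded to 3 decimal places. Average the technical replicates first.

Mean Ct: Sox1 pH 7 31.425; Sox1 pH 9 36.765; Gapdh pH 7 21.720; Gapdh pH 9 21.235
ΔCt(pH 7) = 31.425 − 21.720 = 9.705
ΔCt(pH 9) = 36.765 − 21.235 = 15.530
ΔΔCt = 15.530 − 9.705 = 5.825
Fold change = 2^(−5.825) = 0.0176

0.018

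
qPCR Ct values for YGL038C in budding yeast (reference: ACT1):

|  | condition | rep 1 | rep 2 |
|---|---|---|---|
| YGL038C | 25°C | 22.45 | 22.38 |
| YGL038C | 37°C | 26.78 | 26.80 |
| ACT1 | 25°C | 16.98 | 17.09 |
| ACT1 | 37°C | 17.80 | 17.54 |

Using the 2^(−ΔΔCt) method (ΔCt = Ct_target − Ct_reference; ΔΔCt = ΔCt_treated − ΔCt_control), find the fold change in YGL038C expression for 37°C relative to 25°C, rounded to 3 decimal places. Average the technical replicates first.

0.075

Mean Ct: YGL038C 25°C 22.415; YGL038C 37°C 26.790; ACT1 25°C 17.035; ACT1 37°C 17.670
ΔCt(25°C) = 22.415 − 17.035 = 5.380
ΔCt(37°C) = 26.790 − 17.670 = 9.120
ΔΔCt = 9.120 − 5.380 = 3.740
Fold change = 2^(−3.740) = 0.0748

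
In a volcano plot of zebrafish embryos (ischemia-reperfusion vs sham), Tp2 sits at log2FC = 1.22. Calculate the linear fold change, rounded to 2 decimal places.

Fold change = 2^(1.22) = 2.329

2.33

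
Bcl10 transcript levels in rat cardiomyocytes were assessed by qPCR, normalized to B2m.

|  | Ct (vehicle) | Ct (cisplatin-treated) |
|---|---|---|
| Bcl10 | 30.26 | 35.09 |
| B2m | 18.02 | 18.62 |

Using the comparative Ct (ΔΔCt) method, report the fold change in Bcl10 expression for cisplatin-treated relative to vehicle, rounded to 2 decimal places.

0.05

ΔCt(vehicle) = 30.260 − 18.020 = 12.240
ΔCt(cisplatin-treated) = 35.090 − 18.620 = 16.470
ΔΔCt = 16.470 − 12.240 = 4.230
Fold change = 2^(−4.230) = 0.053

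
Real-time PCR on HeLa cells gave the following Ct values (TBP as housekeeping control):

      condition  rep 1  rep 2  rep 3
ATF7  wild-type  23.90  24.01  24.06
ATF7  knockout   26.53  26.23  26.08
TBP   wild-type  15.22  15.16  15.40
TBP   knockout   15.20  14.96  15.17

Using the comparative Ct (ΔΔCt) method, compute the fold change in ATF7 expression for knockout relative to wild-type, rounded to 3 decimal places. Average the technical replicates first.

Mean Ct: ATF7 wild-type 23.990; ATF7 knockout 26.280; TBP wild-type 15.260; TBP knockout 15.110
ΔCt(wild-type) = 23.990 − 15.260 = 8.730
ΔCt(knockout) = 26.280 − 15.110 = 11.170
ΔΔCt = 11.170 − 8.730 = 2.440
Fold change = 2^(−2.440) = 0.1843

0.184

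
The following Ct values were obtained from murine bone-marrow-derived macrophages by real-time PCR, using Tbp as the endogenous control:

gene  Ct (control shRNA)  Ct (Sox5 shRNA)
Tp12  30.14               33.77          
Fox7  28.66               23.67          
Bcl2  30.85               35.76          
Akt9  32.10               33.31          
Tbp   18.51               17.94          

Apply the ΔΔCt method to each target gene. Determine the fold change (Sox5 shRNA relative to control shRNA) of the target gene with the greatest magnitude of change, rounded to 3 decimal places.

0.022

Tp12: ΔΔCt = (33.77−17.94) − (30.14−18.51) = 15.83 − 11.63 = 4.20; fold change = 2^-4.20 = 0.054
Fox7: ΔΔCt = (23.67−17.94) − (28.66−18.51) = 5.73 − 10.15 = -4.42; fold change = 2^4.42 = 21.407
Bcl2: ΔΔCt = (35.76−17.94) − (30.85−18.51) = 17.82 − 12.34 = 5.48; fold change = 2^-5.48 = 0.022
Akt9: ΔΔCt = (33.31−17.94) − (32.10−18.51) = 15.37 − 13.59 = 1.78; fold change = 2^-1.78 = 0.291
Bcl2 has the largest |ΔΔCt| = 5.48.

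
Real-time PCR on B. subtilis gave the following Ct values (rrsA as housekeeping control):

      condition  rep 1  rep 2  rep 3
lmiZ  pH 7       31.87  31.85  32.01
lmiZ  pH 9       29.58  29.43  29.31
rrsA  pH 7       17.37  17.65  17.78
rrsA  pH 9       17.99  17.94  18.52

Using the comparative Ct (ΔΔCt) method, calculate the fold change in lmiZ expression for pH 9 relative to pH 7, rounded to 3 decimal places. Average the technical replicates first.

8.112

Mean Ct: lmiZ pH 7 31.910; lmiZ pH 9 29.440; rrsA pH 7 17.600; rrsA pH 9 18.150
ΔCt(pH 7) = 31.910 − 17.600 = 14.310
ΔCt(pH 9) = 29.440 − 18.150 = 11.290
ΔΔCt = 11.290 − 14.310 = -3.020
Fold change = 2^(−(-3.020)) = 2^3.020 = 8.1117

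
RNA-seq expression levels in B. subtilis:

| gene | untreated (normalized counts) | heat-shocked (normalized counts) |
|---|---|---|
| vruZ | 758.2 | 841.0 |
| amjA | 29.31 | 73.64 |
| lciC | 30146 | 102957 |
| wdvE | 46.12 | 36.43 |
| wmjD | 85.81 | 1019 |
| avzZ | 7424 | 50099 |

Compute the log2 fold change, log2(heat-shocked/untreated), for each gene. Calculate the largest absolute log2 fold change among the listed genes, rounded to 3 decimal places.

log2(841.0/758.2) = 0.150  (vruZ)
log2(73.64/29.31) = 1.329  (amjA)
log2(102957/30146) = 1.772  (lciC)
log2(36.43/46.12) = -0.340  (wdvE)
log2(1019/85.81) = 3.570  (wmjD)
log2(50099/7424) = 2.755  (avzZ)
The largest magnitude belongs to wmjD.

3.570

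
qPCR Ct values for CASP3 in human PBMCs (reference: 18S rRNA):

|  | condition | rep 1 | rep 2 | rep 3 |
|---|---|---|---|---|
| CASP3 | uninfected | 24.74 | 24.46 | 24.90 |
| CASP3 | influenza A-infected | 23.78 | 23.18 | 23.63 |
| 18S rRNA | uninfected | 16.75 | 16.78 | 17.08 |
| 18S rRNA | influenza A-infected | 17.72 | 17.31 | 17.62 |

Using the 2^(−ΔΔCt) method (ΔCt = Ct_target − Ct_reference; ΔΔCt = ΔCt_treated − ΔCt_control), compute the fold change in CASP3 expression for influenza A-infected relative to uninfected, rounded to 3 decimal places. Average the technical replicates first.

Mean Ct: CASP3 uninfected 24.700; CASP3 influenza A-infected 23.530; 18S rRNA uninfected 16.870; 18S rRNA influenza A-infected 17.550
ΔCt(uninfected) = 24.700 − 16.870 = 7.830
ΔCt(influenza A-infected) = 23.530 − 17.550 = 5.980
ΔΔCt = 5.980 − 7.830 = -1.850
Fold change = 2^(−(-1.850)) = 2^1.850 = 3.6050

3.605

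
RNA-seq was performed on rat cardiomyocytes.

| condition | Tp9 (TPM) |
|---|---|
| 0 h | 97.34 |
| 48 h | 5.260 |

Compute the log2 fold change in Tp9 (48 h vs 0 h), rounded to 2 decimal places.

Fold change = 5.260 / 97.34 = 0.0540
log2(0.0540) = -4.210

-4.21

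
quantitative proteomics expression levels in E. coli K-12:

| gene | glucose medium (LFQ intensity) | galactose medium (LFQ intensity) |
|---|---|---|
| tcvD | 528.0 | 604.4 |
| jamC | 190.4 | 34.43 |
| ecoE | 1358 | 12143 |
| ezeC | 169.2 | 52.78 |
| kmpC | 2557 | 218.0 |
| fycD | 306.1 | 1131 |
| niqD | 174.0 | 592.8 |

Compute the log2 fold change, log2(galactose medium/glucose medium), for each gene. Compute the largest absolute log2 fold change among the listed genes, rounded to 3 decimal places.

log2(604.4/528.0) = 0.195  (tcvD)
log2(34.43/190.4) = -2.467  (jamC)
log2(12143/1358) = 3.161  (ecoE)
log2(52.78/169.2) = -1.681  (ezeC)
log2(218.0/2557) = -3.552  (kmpC)
log2(1131/306.1) = 1.886  (fycD)
log2(592.8/174.0) = 1.768  (niqD)
The largest magnitude belongs to kmpC.

3.552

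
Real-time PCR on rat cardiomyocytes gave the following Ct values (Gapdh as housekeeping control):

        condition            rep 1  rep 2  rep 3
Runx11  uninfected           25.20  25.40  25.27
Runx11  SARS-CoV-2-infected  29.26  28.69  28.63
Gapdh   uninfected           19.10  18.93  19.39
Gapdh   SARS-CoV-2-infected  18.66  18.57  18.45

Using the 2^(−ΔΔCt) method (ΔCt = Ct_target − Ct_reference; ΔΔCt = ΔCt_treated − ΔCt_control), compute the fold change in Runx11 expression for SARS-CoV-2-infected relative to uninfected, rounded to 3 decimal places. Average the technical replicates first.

Mean Ct: Runx11 uninfected 25.290; Runx11 SARS-CoV-2-infected 28.860; Gapdh uninfected 19.140; Gapdh SARS-CoV-2-infected 18.560
ΔCt(uninfected) = 25.290 − 19.140 = 6.150
ΔCt(SARS-CoV-2-infected) = 28.860 − 18.560 = 10.300
ΔΔCt = 10.300 − 6.150 = 4.150
Fold change = 2^(−4.150) = 0.0563

0.056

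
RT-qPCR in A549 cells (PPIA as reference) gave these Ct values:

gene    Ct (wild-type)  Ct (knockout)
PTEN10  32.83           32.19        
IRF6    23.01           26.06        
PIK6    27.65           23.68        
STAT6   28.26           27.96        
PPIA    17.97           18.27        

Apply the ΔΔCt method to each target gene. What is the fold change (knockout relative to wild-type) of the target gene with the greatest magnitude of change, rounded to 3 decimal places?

PTEN10: ΔΔCt = (32.19−18.27) − (32.83−17.97) = 13.92 − 14.86 = -0.94; fold change = 2^0.94 = 1.919
IRF6: ΔΔCt = (26.06−18.27) − (23.01−17.97) = 7.79 − 5.04 = 2.75; fold change = 2^-2.75 = 0.149
PIK6: ΔΔCt = (23.68−18.27) − (27.65−17.97) = 5.41 − 9.68 = -4.27; fold change = 2^4.27 = 19.293
STAT6: ΔΔCt = (27.96−18.27) − (28.26−17.97) = 9.69 − 10.29 = -0.60; fold change = 2^0.60 = 1.516
PIK6 has the largest |ΔΔCt| = 4.27.

19.293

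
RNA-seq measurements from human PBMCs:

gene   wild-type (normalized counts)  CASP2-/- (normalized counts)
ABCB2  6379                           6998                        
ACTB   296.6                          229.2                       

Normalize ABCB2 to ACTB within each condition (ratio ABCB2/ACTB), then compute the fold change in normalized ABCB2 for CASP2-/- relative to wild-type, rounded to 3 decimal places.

1.420

ABCB2/ACTB (wild-type) = 6379 / 296.6 = 21.507
ABCB2/ACTB (CASP2-/-) = 6998 / 229.2 = 30.532
Fold change = 30.532 / 21.507 = 1.4196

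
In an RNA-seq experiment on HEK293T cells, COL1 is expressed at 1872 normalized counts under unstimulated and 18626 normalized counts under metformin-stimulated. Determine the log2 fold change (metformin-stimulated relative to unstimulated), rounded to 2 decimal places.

3.31

Fold change = 18626 / 1872 = 9.9498
log2(9.9498) = 3.315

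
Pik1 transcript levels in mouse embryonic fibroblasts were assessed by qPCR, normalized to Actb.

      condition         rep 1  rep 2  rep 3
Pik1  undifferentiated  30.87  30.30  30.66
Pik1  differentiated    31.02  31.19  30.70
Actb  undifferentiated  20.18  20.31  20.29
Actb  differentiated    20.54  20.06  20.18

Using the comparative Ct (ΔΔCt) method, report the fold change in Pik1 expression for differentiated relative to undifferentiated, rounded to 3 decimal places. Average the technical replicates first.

0.779

Mean Ct: Pik1 undifferentiated 30.610; Pik1 differentiated 30.970; Actb undifferentiated 20.260; Actb differentiated 20.260
ΔCt(undifferentiated) = 30.610 − 20.260 = 10.350
ΔCt(differentiated) = 30.970 − 20.260 = 10.710
ΔΔCt = 10.710 − 10.350 = 0.360
Fold change = 2^(−0.360) = 0.7792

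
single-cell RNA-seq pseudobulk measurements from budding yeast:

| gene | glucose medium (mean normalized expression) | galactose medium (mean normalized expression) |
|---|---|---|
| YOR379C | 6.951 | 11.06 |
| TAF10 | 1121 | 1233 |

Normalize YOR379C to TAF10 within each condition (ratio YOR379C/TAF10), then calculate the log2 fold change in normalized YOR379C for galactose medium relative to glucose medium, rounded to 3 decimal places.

YOR379C/TAF10 (glucose medium) = 6.951 / 1121 = 0.0062007
YOR379C/TAF10 (galactose medium) = 11.06 / 1233 = 0.00897
Fold change = 0.00897 / 0.0062007 = 1.4466
log2(1.4466) = 0.5327

0.533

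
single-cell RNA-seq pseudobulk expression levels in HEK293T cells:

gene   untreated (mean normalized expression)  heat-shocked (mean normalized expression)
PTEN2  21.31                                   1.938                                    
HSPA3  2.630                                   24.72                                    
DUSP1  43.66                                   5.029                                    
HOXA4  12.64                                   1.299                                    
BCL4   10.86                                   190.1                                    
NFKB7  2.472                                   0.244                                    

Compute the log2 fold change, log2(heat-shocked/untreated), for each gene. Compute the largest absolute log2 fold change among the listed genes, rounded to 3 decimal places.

4.130

log2(1.938/21.31) = -3.459  (PTEN2)
log2(24.72/2.630) = 3.233  (HSPA3)
log2(5.029/43.66) = -3.118  (DUSP1)
log2(1.299/12.64) = -3.283  (HOXA4)
log2(190.1/10.86) = 4.130  (BCL4)
log2(0.244/2.472) = -3.341  (NFKB7)
The largest magnitude belongs to BCL4.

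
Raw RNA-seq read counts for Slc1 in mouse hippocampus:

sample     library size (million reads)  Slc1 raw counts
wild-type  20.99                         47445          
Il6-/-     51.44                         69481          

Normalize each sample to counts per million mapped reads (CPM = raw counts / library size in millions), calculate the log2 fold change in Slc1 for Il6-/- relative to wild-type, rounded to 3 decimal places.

CPM(wild-type) = 47445 / 20.99 = 2260.3621
CPM(Il6-/-) = 69481 / 51.44 = 1350.7193
Fold change = 1350.7193 / 2260.3621 = 0.59757
log2(0.59757) = -0.7428

-0.743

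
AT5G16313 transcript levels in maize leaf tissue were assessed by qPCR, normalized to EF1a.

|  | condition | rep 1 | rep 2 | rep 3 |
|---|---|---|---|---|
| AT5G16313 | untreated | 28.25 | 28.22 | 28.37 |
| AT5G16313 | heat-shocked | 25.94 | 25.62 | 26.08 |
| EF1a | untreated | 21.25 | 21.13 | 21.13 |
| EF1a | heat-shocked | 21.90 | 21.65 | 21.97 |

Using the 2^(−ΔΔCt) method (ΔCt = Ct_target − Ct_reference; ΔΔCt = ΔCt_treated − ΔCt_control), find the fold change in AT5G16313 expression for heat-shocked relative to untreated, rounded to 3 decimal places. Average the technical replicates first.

Mean Ct: AT5G16313 untreated 28.280; AT5G16313 heat-shocked 25.880; EF1a untreated 21.170; EF1a heat-shocked 21.840
ΔCt(untreated) = 28.280 − 21.170 = 7.110
ΔCt(heat-shocked) = 25.880 − 21.840 = 4.040
ΔΔCt = 4.040 − 7.110 = -3.070
Fold change = 2^(−(-3.070)) = 2^3.070 = 8.3977

8.398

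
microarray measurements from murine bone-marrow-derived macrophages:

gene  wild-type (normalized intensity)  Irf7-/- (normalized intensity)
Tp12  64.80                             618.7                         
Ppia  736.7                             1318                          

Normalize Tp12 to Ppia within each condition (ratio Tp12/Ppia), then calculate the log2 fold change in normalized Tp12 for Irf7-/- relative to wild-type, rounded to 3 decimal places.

Tp12/Ppia (wild-type) = 64.80 / 736.7 = 0.08796
Tp12/Ppia (Irf7-/-) = 618.7 / 1318 = 0.46942
Fold change = 0.46942 / 0.08796 = 5.3368
log2(5.3368) = 2.4160

2.416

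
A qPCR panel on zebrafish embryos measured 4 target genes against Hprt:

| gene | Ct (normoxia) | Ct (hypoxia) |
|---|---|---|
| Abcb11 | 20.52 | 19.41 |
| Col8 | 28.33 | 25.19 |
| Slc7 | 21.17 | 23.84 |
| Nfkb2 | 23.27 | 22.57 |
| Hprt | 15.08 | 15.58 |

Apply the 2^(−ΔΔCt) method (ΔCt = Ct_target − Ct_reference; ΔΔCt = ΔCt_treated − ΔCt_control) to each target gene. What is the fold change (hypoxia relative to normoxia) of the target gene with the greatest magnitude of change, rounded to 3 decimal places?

12.467

Abcb11: ΔΔCt = (19.41−15.58) − (20.52−15.08) = 3.83 − 5.44 = -1.61; fold change = 2^1.61 = 3.053
Col8: ΔΔCt = (25.19−15.58) − (28.33−15.08) = 9.61 − 13.25 = -3.64; fold change = 2^3.64 = 12.467
Slc7: ΔΔCt = (23.84−15.58) − (21.17−15.08) = 8.26 − 6.09 = 2.17; fold change = 2^-2.17 = 0.222
Nfkb2: ΔΔCt = (22.57−15.58) − (23.27−15.08) = 6.99 − 8.19 = -1.20; fold change = 2^1.20 = 2.297
Col8 has the largest |ΔΔCt| = 3.64.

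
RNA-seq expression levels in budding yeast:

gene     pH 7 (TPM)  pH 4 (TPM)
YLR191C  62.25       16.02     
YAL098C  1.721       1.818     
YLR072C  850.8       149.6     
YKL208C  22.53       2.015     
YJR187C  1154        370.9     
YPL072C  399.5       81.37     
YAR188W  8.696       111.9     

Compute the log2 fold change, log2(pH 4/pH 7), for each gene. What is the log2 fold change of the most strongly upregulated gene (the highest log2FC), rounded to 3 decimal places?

log2(16.02/62.25) = -1.958  (YLR191C)
log2(1.818/1.721) = 0.079  (YAL098C)
log2(149.6/850.8) = -2.508  (YLR072C)
log2(2.015/22.53) = -3.483  (YKL208C)
log2(370.9/1154) = -1.638  (YJR187C)
log2(81.37/399.5) = -2.296  (YPL072C)
log2(111.9/8.696) = 3.686  (YAR188W)
YAR188W is most strongly upregulated.

3.686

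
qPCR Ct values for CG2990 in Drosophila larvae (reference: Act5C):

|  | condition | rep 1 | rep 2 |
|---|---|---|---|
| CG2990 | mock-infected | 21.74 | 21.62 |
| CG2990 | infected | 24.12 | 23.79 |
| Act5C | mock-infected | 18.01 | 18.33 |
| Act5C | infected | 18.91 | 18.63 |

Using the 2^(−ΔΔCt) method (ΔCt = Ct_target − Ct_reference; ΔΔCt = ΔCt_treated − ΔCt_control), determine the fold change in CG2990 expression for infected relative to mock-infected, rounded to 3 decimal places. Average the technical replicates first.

Mean Ct: CG2990 mock-infected 21.680; CG2990 infected 23.955; Act5C mock-infected 18.170; Act5C infected 18.770
ΔCt(mock-infected) = 21.680 − 18.170 = 3.510
ΔCt(infected) = 23.955 − 18.770 = 5.185
ΔΔCt = 5.185 − 3.510 = 1.675
Fold change = 2^(−1.675) = 0.3132

0.313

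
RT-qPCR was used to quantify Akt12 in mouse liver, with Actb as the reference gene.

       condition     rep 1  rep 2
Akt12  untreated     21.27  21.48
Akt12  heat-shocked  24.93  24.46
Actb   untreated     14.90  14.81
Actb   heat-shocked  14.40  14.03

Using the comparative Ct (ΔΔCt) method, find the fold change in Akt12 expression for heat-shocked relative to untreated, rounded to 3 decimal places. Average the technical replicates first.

0.064

Mean Ct: Akt12 untreated 21.375; Akt12 heat-shocked 24.695; Actb untreated 14.855; Actb heat-shocked 14.215
ΔCt(untreated) = 21.375 − 14.855 = 6.520
ΔCt(heat-shocked) = 24.695 − 14.215 = 10.480
ΔΔCt = 10.480 − 6.520 = 3.960
Fold change = 2^(−3.960) = 0.0643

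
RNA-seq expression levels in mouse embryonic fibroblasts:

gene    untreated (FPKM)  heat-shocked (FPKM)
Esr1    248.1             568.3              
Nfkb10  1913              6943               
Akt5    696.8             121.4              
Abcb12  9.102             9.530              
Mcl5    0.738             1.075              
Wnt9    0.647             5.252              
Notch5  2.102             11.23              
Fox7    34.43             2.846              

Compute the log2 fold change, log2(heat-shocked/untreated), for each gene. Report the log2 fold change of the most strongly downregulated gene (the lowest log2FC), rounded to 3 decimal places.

-3.597

log2(568.3/248.1) = 1.196  (Esr1)
log2(6943/1913) = 1.860  (Nfkb10)
log2(121.4/696.8) = -2.521  (Akt5)
log2(9.530/9.102) = 0.066  (Abcb12)
log2(1.075/0.738) = 0.543  (Mcl5)
log2(5.252/0.647) = 3.021  (Wnt9)
log2(11.23/2.102) = 2.418  (Notch5)
log2(2.846/34.43) = -3.597  (Fox7)
Fox7 is most strongly downregulated.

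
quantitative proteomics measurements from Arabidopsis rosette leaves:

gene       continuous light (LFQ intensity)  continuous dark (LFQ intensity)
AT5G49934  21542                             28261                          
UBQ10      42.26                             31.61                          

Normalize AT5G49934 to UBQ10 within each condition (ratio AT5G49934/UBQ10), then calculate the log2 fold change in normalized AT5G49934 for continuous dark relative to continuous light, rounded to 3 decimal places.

0.811

AT5G49934/UBQ10 (continuous light) = 21542 / 42.26 = 509.75
AT5G49934/UBQ10 (continuous dark) = 28261 / 31.61 = 894.05
Fold change = 894.05 / 509.75 = 1.7539
log2(1.7539) = 0.8106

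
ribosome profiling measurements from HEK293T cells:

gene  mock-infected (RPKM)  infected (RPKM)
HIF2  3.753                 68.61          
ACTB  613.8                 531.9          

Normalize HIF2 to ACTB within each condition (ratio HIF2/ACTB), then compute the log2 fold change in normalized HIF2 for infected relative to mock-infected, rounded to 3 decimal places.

HIF2/ACTB (mock-infected) = 3.753 / 613.8 = 0.0061144
HIF2/ACTB (infected) = 68.61 / 531.9 = 0.12899
Fold change = 0.12899 / 0.0061144 = 21.0963
log2(21.0963) = 4.3989

4.399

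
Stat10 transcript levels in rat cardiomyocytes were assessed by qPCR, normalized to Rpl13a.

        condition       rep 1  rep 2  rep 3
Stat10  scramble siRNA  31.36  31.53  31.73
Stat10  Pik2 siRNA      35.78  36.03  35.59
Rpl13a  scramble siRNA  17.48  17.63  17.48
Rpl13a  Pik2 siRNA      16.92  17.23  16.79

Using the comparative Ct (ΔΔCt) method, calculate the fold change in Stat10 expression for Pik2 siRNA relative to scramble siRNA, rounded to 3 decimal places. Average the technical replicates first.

0.036

Mean Ct: Stat10 scramble siRNA 31.540; Stat10 Pik2 siRNA 35.800; Rpl13a scramble siRNA 17.530; Rpl13a Pik2 siRNA 16.980
ΔCt(scramble siRNA) = 31.540 − 17.530 = 14.010
ΔCt(Pik2 siRNA) = 35.800 − 16.980 = 18.820
ΔΔCt = 18.820 − 14.010 = 4.810
Fold change = 2^(−4.810) = 0.0356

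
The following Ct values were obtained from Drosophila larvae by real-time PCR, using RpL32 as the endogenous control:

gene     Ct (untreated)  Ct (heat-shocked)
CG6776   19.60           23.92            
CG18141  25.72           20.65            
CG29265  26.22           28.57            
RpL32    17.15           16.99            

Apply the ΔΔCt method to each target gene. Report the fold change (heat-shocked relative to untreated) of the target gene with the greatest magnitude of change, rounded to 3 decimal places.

30.065

CG6776: ΔΔCt = (23.92−16.99) − (19.60−17.15) = 6.93 − 2.45 = 4.48; fold change = 2^-4.48 = 0.045
CG18141: ΔΔCt = (20.65−16.99) − (25.72−17.15) = 3.66 − 8.57 = -4.91; fold change = 2^4.91 = 30.065
CG29265: ΔΔCt = (28.57−16.99) − (26.22−17.15) = 11.58 − 9.07 = 2.51; fold change = 2^-2.51 = 0.176
CG18141 has the largest |ΔΔCt| = 4.91.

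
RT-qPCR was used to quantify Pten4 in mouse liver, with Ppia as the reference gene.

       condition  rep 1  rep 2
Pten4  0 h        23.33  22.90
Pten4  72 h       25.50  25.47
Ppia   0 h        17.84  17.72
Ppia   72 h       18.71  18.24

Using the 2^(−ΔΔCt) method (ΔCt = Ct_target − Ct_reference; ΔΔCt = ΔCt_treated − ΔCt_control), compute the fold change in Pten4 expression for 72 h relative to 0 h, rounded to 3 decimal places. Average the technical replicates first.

Mean Ct: Pten4 0 h 23.115; Pten4 72 h 25.485; Ppia 0 h 17.780; Ppia 72 h 18.475
ΔCt(0 h) = 23.115 − 17.780 = 5.335
ΔCt(72 h) = 25.485 − 18.475 = 7.010
ΔΔCt = 7.010 − 5.335 = 1.675
Fold change = 2^(−1.675) = 0.3132

0.313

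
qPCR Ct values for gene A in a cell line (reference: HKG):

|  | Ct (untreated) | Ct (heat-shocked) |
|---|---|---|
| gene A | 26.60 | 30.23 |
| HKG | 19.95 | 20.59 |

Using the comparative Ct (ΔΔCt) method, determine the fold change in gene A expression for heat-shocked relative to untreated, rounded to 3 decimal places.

ΔCt(untreated) = 26.600 − 19.950 = 6.650
ΔCt(heat-shocked) = 30.230 − 20.590 = 9.640
ΔΔCt = 9.640 − 6.650 = 2.990
Fold change = 2^(−2.990) = 0.1259

0.126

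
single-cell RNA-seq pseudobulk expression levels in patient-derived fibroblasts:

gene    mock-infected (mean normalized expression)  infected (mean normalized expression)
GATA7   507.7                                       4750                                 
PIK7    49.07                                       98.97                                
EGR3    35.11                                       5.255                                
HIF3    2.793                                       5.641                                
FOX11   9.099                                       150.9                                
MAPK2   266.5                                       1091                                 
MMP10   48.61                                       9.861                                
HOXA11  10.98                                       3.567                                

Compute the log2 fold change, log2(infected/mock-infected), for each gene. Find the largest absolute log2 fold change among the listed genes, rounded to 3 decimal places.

log2(4750/507.7) = 3.226  (GATA7)
log2(98.97/49.07) = 1.012  (PIK7)
log2(5.255/35.11) = -2.740  (EGR3)
log2(5.641/2.793) = 1.014  (HIF3)
log2(150.9/9.099) = 4.052  (FOX11)
log2(1091/266.5) = 2.033  (MAPK2)
log2(9.861/48.61) = -2.301  (MMP10)
log2(3.567/10.98) = -1.622  (HOXA11)
The largest magnitude belongs to FOX11.

4.052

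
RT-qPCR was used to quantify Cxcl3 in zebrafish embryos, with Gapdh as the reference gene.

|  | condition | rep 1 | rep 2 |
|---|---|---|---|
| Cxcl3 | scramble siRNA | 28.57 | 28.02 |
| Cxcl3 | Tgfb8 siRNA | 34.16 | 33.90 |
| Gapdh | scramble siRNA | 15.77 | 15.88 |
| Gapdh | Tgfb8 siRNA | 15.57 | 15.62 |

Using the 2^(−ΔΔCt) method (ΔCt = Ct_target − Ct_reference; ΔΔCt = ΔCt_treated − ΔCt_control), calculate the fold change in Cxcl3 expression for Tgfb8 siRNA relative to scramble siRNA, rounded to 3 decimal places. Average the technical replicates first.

0.016

Mean Ct: Cxcl3 scramble siRNA 28.295; Cxcl3 Tgfb8 siRNA 34.030; Gapdh scramble siRNA 15.825; Gapdh Tgfb8 siRNA 15.595
ΔCt(scramble siRNA) = 28.295 − 15.825 = 12.470
ΔCt(Tgfb8 siRNA) = 34.030 − 15.595 = 18.435
ΔΔCt = 18.435 − 12.470 = 5.965
Fold change = 2^(−5.965) = 0.0160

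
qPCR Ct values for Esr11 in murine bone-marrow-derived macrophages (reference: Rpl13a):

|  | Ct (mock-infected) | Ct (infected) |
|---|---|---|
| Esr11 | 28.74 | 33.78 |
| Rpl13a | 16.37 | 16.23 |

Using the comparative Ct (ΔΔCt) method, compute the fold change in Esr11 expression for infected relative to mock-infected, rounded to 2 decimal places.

ΔCt(mock-infected) = 28.740 − 16.370 = 12.370
ΔCt(infected) = 33.780 − 16.230 = 17.550
ΔΔCt = 17.550 − 12.370 = 5.180
Fold change = 2^(−5.180) = 0.028

0.03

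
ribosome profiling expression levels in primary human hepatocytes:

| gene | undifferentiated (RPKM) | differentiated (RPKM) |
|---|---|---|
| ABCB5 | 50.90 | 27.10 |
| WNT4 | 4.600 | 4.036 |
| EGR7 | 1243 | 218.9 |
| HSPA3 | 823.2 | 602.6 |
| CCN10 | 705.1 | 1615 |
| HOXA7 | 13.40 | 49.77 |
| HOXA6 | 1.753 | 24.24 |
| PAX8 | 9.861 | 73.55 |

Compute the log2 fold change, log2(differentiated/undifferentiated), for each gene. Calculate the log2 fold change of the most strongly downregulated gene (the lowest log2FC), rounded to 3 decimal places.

-2.505

log2(27.10/50.90) = -0.909  (ABCB5)
log2(4.036/4.600) = -0.189  (WNT4)
log2(218.9/1243) = -2.505  (EGR7)
log2(602.6/823.2) = -0.450  (HSPA3)
log2(1615/705.1) = 1.196  (CCN10)
log2(49.77/13.40) = 1.893  (HOXA7)
log2(24.24/1.753) = 3.789  (HOXA6)
log2(73.55/9.861) = 2.899  (PAX8)
EGR7 is most strongly downregulated.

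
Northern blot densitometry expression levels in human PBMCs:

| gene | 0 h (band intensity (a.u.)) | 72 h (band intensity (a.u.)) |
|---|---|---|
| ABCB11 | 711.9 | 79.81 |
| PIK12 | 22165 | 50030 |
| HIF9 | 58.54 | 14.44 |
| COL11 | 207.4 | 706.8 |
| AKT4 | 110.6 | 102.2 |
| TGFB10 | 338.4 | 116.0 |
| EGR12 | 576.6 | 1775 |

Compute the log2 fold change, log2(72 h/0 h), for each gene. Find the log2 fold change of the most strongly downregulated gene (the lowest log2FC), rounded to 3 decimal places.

-3.157

log2(79.81/711.9) = -3.157  (ABCB11)
log2(50030/22165) = 1.175  (PIK12)
log2(14.44/58.54) = -2.019  (HIF9)
log2(706.8/207.4) = 1.769  (COL11)
log2(102.2/110.6) = -0.114  (AKT4)
log2(116.0/338.4) = -1.545  (TGFB10)
log2(1775/576.6) = 1.622  (EGR12)
ABCB11 is most strongly downregulated.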